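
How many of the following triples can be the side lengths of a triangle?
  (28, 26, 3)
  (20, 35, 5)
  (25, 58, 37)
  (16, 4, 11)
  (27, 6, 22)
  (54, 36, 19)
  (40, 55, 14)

(3,26,28): 3+26 > 28 → valid
(5,20,35): 5+20 ≤ 35 → not valid
(25,37,58): 25+37 > 58 → valid
(4,11,16): 4+11 ≤ 16 → not valid
(6,22,27): 6+22 > 27 → valid
(19,36,54): 19+36 > 54 → valid
(14,40,55): 14+40 ≤ 55 → not valid
4 of the 7 triples form a triangle.

4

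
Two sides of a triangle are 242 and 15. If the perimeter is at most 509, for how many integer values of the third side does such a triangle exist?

25

Triangle inequality: 227 < x < 257. Perimeter ≤ 509 gives x ≤ 509 − 242 − 15 = 252.
So 227 < x ≤ 252; integers 228 through 252: 25 values.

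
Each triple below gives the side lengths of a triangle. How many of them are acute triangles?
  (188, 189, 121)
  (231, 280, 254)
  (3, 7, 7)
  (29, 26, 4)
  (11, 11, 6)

4

(188,189,121): 121²+188² = 49985 > 35721 = 189² → acute
(231,280,254): 231²+254² = 117877 > 78400 = 280² → acute
(3,7,7): 3²+7² = 58 > 49 = 7² → acute
(29,26,4): 4²+26² = 692 < 841 = 29² → obtuse
(11,11,6): 6²+11² = 157 > 121 = 11² → acute
4 of the 5 are acute.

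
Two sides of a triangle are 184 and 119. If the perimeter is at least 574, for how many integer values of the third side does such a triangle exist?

Triangle inequality: 65 < x < 303. Perimeter ≥ 574 gives x ≥ 574 − 184 − 119 = 271.
So 271 ≤ x < 303; integers 271 through 302: 32 values.

32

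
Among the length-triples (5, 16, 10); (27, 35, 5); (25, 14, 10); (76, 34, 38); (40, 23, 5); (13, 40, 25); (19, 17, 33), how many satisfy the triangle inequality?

(5,10,16): 5+10 ≤ 16 → not valid
(5,27,35): 5+27 ≤ 35 → not valid
(10,14,25): 10+14 ≤ 25 → not valid
(34,38,76): 34+38 ≤ 76 → not valid
(5,23,40): 5+23 ≤ 40 → not valid
(13,25,40): 13+25 ≤ 40 → not valid
(17,19,33): 17+19 > 33 → valid
1 of the 7 triples forms a triangle.

1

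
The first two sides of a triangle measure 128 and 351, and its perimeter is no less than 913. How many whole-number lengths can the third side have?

45

Triangle inequality: 223 < x < 479. Perimeter ≥ 913 gives x ≥ 913 − 128 − 351 = 434.
So 434 ≤ x < 479; integers 434 through 478: 45 values.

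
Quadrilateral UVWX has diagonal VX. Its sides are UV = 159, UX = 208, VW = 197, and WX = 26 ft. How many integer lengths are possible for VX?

From triangle UVX: 49 < VX < 367.
From triangle WVX: 171 < VX < 223.
Intersection: 171 < VX < 223, so integers 172 through 222: 51 values.

51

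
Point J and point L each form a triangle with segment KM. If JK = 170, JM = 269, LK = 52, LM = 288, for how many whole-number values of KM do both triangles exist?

From triangle JKM: 99 < KM < 439.
From triangle LKM: 236 < KM < 340.
Intersection: 236 < KM < 340, so integers 237 through 339: 103 values.

103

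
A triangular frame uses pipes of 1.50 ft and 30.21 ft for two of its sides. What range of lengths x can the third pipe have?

28.71 < x < 31.71

By the triangle inequality, x must be less than 1.50 + 30.21 = 31.71 and greater than |1.50 − 30.21| = 28.71.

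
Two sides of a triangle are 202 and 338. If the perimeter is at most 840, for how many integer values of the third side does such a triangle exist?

Triangle inequality: 136 < x < 540. Perimeter ≤ 840 gives x ≤ 840 − 202 − 338 = 300.
So 136 < x ≤ 300; integers 137 through 300: 164 values.

164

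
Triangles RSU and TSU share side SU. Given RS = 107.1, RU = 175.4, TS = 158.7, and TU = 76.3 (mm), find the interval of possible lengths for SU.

From triangle RSU: |107.1 − 175.4| < SU < 107.1 + 175.4, i.e. 68.3 < SU < 282.5.
From triangle TSU: 82.4 < SU < 235.0.
Both must hold, so SU lies in the intersection.

82.4 < SU < 235.0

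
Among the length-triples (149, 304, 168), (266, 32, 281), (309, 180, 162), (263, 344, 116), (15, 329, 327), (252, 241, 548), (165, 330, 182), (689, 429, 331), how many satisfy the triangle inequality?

7

(149,168,304): 149+168 > 304 → valid
(32,266,281): 32+266 > 281 → valid
(162,180,309): 162+180 > 309 → valid
(116,263,344): 116+263 > 344 → valid
(15,327,329): 15+327 > 329 → valid
(241,252,548): 241+252 ≤ 548 → not valid
(165,182,330): 165+182 > 330 → valid
(331,429,689): 331+429 > 689 → valid
7 of the 8 triples form a triangle.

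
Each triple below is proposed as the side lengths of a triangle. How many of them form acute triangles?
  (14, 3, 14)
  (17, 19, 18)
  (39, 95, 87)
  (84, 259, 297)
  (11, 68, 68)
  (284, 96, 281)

5

(14,3,14): 3²+14² = 205 > 196 = 14² → acute
(17,19,18): 17²+18² = 613 > 361 = 19² → acute
(39,95,87): 39²+87² = 9090 > 9025 = 95² → acute
(84,259,297): 84²+259² = 74137 < 88209 = 297² → obtuse
(11,68,68): 11²+68² = 4745 > 4624 = 68² → acute
(284,96,281): 96²+281² = 88177 > 80656 = 284² → acute
5 of the 6 are acute.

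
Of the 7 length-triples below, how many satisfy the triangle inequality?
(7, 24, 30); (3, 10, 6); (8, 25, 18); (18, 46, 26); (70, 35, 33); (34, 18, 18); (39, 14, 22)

(7,24,30): 7+24 > 30 → valid
(3,6,10): 3+6 ≤ 10 → not valid
(8,18,25): 8+18 > 25 → valid
(18,26,46): 18+26 ≤ 46 → not valid
(33,35,70): 33+35 ≤ 70 → not valid
(18,18,34): 18+18 > 34 → valid
(14,22,39): 14+22 ≤ 39 → not valid
3 of the 7 triples form a triangle.

3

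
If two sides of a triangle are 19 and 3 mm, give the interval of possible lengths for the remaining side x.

By the triangle inequality, x must be less than 19 + 3 = 22 and greater than |19 − 3| = 16.

16 < x < 22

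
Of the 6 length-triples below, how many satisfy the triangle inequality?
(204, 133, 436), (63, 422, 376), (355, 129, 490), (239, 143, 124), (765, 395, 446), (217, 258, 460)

(133,204,436): 133+204 ≤ 436 → not valid
(63,376,422): 63+376 > 422 → valid
(129,355,490): 129+355 ≤ 490 → not valid
(124,143,239): 124+143 > 239 → valid
(395,446,765): 395+446 > 765 → valid
(217,258,460): 217+258 > 460 → valid
4 of the 6 triples form a triangle.

4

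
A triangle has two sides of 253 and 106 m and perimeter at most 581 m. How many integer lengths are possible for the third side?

Triangle inequality: 147 < x < 359. Perimeter ≤ 581 gives x ≤ 581 − 253 − 106 = 222.
So 147 < x ≤ 222; integers 148 through 222: 75 values.

75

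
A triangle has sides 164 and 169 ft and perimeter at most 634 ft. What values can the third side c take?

5 < c ≤ 301 ft

Triangle inequality alone gives 5 < c < 333.
The perimeter condition gives c ≤ 634 − 164 − 169 = 301.
Intersecting the two: 5 < c ≤ 301.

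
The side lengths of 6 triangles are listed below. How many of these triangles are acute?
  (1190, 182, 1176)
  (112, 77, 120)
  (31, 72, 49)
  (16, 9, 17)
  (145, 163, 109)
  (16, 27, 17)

(1190,182,1176): 182²+1176² = 1416100 = 1190² → right
(112,77,120): 77²+112² = 18473 > 14400 = 120² → acute
(31,72,49): 31²+49² = 3362 < 5184 = 72² → obtuse
(16,9,17): 9²+16² = 337 > 289 = 17² → acute
(145,163,109): 109²+145² = 32906 > 26569 = 163² → acute
(16,27,17): 16²+17² = 545 < 729 = 27² → obtuse
3 of the 6 are acute.

3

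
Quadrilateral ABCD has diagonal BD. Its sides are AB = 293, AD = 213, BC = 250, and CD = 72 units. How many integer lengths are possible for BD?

From triangle ABD: 80 < BD < 506.
From triangle CBD: 178 < BD < 322.
Intersection: 178 < BD < 322, so integers 179 through 321: 143 values.

143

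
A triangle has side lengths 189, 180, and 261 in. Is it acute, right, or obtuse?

right

Compare the square of the longest side to the sum of squares of the other two: 180² + 189² = 68121 = 261².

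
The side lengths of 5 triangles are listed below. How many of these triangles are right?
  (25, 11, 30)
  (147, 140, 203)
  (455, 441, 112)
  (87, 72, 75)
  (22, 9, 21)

2

(25,11,30): 11²+25² = 746 < 900 = 30² → obtuse
(147,140,203): 140²+147² = 41209 = 203² → right
(455,441,112): 112²+441² = 207025 = 455² → right
(87,72,75): 72²+75² = 10809 > 7569 = 87² → acute
(22,9,21): 9²+21² = 522 > 484 = 22² → acute
2 of the 5 are right.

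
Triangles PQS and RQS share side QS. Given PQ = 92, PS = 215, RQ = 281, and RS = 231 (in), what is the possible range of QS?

From triangle PQS: |92 − 215| < QS < 92 + 215, i.e. 123 < QS < 307.
From triangle RQS: 50 < QS < 512.
Both must hold, so QS lies in the intersection.

123 < QS < 307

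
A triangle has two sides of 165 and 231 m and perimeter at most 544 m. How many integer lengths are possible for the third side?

82

Triangle inequality: 66 < x < 396. Perimeter ≤ 544 gives x ≤ 544 − 165 − 231 = 148.
So 66 < x ≤ 148; integers 67 through 148: 82 values.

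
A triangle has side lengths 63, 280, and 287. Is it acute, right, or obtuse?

Compare the square of the longest side to the sum of squares of the other two: 63² + 280² = 82369 = 287².

right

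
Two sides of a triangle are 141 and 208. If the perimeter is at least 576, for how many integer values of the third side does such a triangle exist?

122

Triangle inequality: 67 < x < 349. Perimeter ≥ 576 gives x ≥ 576 − 141 − 208 = 227.
So 227 ≤ x < 349; integers 227 through 348: 122 values.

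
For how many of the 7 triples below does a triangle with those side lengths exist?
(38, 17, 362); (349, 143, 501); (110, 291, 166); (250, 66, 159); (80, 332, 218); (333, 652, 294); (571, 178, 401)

(17,38,362): 17+38 ≤ 362 → not valid
(143,349,501): 143+349 ≤ 501 → not valid
(110,166,291): 110+166 ≤ 291 → not valid
(66,159,250): 66+159 ≤ 250 → not valid
(80,218,332): 80+218 ≤ 332 → not valid
(294,333,652): 294+333 ≤ 652 → not valid
(178,401,571): 178+401 > 571 → valid
1 of the 7 triples forms a triangle.

1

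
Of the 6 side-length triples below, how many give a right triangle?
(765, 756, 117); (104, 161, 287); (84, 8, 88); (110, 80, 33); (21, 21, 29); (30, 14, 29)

(765,756,117): 117²+756² = 585225 = 765² → right
(104,161,287): 104+161 ≤ 287, not a triangle
(84,8,88): 8²+84² = 7120 < 7744 = 88² → obtuse
(110,80,33): 33²+80² = 7489 < 12100 = 110² → obtuse
(21,21,29): 21²+21² = 882 > 841 = 29² → acute
(30,14,29): 14²+29² = 1037 > 900 = 30² → acute
1 of the 6 is right.

1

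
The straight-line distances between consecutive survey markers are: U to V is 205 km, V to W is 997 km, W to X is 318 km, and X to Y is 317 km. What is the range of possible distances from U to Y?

The maximum is all hops collinear in one direction: 205 + 997 + 318 + 317 = 1837.
The longest hop is 997; the others sum to 840. Folding the others back against it leaves at least 997 − 840 = 157.

157 ≤ UY ≤ 1837 km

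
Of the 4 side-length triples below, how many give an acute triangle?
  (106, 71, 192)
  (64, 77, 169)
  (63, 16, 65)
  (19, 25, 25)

1

(106,71,192): 71+106 ≤ 192, not a triangle
(64,77,169): 64+77 ≤ 169, not a triangle
(63,16,65): 16²+63² = 4225 = 65² → right
(19,25,25): 19²+25² = 986 > 625 = 25² → acute
1 of the 4 is acute.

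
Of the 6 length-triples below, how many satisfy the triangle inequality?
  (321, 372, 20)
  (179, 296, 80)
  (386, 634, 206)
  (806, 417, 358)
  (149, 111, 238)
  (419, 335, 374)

2

(20,321,372): 20+321 ≤ 372 → not valid
(80,179,296): 80+179 ≤ 296 → not valid
(206,386,634): 206+386 ≤ 634 → not valid
(358,417,806): 358+417 ≤ 806 → not valid
(111,149,238): 111+149 > 238 → valid
(335,374,419): 335+374 > 419 → valid
2 of the 6 triples form a triangle.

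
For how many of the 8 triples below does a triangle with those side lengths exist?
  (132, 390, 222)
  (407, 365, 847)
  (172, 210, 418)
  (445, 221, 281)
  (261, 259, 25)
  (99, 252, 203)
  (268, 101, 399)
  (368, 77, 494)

3

(132,222,390): 132+222 ≤ 390 → not valid
(365,407,847): 365+407 ≤ 847 → not valid
(172,210,418): 172+210 ≤ 418 → not valid
(221,281,445): 221+281 > 445 → valid
(25,259,261): 25+259 > 261 → valid
(99,203,252): 99+203 > 252 → valid
(101,268,399): 101+268 ≤ 399 → not valid
(77,368,494): 77+368 ≤ 494 → not valid
3 of the 8 triples form a triangle.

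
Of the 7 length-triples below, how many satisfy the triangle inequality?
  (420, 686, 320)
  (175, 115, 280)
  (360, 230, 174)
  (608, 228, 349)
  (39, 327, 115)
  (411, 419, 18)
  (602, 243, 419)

(320,420,686): 320+420 > 686 → valid
(115,175,280): 115+175 > 280 → valid
(174,230,360): 174+230 > 360 → valid
(228,349,608): 228+349 ≤ 608 → not valid
(39,115,327): 39+115 ≤ 327 → not valid
(18,411,419): 18+411 > 419 → valid
(243,419,602): 243+419 > 602 → valid
5 of the 7 triples form a triangle.

5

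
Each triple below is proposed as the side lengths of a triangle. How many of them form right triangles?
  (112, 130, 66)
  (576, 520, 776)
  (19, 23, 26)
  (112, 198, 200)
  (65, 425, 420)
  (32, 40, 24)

4

(112,130,66): 66²+112² = 16900 = 130² → right
(576,520,776): 520²+576² = 602176 = 776² → right
(19,23,26): 19²+23² = 890 > 676 = 26² → acute
(112,198,200): 112²+198² = 51748 > 40000 = 200² → acute
(65,425,420): 65²+420² = 180625 = 425² → right
(32,40,24): 24²+32² = 1600 = 40² → right
4 of the 6 are right.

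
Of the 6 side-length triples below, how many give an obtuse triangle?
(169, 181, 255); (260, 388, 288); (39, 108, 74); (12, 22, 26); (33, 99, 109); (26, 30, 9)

5

(169,181,255): 169²+181² = 61322 < 65025 = 255² → obtuse
(260,388,288): 260²+288² = 150544 = 388² → right
(39,108,74): 39²+74² = 6997 < 11664 = 108² → obtuse
(12,22,26): 12²+22² = 628 < 676 = 26² → obtuse
(33,99,109): 33²+99² = 10890 < 11881 = 109² → obtuse
(26,30,9): 9²+26² = 757 < 900 = 30² → obtuse
5 of the 6 are obtuse.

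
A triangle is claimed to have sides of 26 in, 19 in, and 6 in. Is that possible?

The longest side is 26, but the other two sum to only 25.
25 < 26, so the triangle inequality fails.

No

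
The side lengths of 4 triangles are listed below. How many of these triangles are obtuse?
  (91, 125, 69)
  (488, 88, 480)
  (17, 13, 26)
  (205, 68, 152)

3

(91,125,69): 69²+91² = 13042 < 15625 = 125² → obtuse
(488,88,480): 88²+480² = 238144 = 488² → right
(17,13,26): 13²+17² = 458 < 676 = 26² → obtuse
(205,68,152): 68²+152² = 27728 < 42025 = 205² → obtuse
3 of the 4 are obtuse.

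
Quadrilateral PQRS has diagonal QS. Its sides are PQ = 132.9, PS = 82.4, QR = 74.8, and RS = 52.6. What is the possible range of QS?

From triangle PQS: |132.9 − 82.4| < QS < 132.9 + 82.4, i.e. 50.5 < QS < 215.3.
From triangle RQS: 22.2 < QS < 127.4.
Both must hold, so QS lies in the intersection.

50.5 < QS < 127.4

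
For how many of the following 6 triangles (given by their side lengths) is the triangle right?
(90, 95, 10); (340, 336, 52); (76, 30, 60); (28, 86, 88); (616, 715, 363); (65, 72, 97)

3

(90,95,10): 10²+90² = 8200 < 9025 = 95² → obtuse
(340,336,52): 52²+336² = 115600 = 340² → right
(76,30,60): 30²+60² = 4500 < 5776 = 76² → obtuse
(28,86,88): 28²+86² = 8180 > 7744 = 88² → acute
(616,715,363): 363²+616² = 511225 = 715² → right
(65,72,97): 65²+72² = 9409 = 97² → right
3 of the 6 are right.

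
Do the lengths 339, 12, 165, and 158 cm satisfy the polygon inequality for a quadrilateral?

No

For a quadrilateral, each side must be shorter than the sum of the others.
Here the longest side is 339, but the remaining 3 sides sum to only 335.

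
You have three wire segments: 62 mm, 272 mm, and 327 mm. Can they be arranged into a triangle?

The longest side is 327, and the other two sum to 334.
Since 334 > 327, the triangle inequality holds.

Yes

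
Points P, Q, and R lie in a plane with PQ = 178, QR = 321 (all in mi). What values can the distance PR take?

143 ≤ PR ≤ 499 mi

By the triangle inequality, |178 − 321| ≤ PR ≤ 178 + 321.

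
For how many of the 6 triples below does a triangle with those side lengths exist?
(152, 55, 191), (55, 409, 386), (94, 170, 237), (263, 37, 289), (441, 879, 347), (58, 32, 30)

(55,152,191): 55+152 > 191 → valid
(55,386,409): 55+386 > 409 → valid
(94,170,237): 94+170 > 237 → valid
(37,263,289): 37+263 > 289 → valid
(347,441,879): 347+441 ≤ 879 → not valid
(30,32,58): 30+32 > 58 → valid
5 of the 6 triples form a triangle.

5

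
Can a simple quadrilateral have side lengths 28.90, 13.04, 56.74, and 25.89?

Yes

A quadrilateral exists iff every side is shorter than the sum of the others — equivalently, the longest side is less than the sum of the rest.
Longest side 56.74 < 67.83 (sum of the remaining 3), so yes.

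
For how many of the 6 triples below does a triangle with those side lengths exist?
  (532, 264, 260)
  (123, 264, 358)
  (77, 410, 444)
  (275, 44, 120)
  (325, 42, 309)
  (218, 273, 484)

(260,264,532): 260+264 ≤ 532 → not valid
(123,264,358): 123+264 > 358 → valid
(77,410,444): 77+410 > 444 → valid
(44,120,275): 44+120 ≤ 275 → not valid
(42,309,325): 42+309 > 325 → valid
(218,273,484): 218+273 > 484 → valid
4 of the 6 triples form a triangle.

4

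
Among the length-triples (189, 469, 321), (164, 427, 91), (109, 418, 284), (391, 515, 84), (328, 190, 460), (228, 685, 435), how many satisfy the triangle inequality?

2

(189,321,469): 189+321 > 469 → valid
(91,164,427): 91+164 ≤ 427 → not valid
(109,284,418): 109+284 ≤ 418 → not valid
(84,391,515): 84+391 ≤ 515 → not valid
(190,328,460): 190+328 > 460 → valid
(228,435,685): 228+435 ≤ 685 → not valid
2 of the 6 triples form a triangle.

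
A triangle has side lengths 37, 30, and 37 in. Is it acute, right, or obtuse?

Compare the square of the longest side to the sum of squares of the other two: 30² + 37² = 2269 > 1369 = 37².

acute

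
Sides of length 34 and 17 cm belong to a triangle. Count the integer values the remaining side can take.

33

The third side lies in the open interval (17, 51).
Integers from 18 to 50 inclusive: 50 − 18 + 1 = 33.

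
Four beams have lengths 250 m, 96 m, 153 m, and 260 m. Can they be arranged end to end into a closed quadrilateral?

A quadrilateral exists iff every side is shorter than the sum of the others — equivalently, the longest side is less than the sum of the rest.
Longest side 260 < 499 (sum of the remaining 3), so yes.

Yes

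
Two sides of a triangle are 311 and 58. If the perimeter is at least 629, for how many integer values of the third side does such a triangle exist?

Triangle inequality: 253 < x < 369. Perimeter ≥ 629 gives x ≥ 629 − 311 − 58 = 260.
So 260 ≤ x < 369; integers 260 through 368: 109 values.

109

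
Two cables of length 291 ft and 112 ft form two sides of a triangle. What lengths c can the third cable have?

By the triangle inequality, c must be less than 291 + 112 = 403 and greater than |291 − 112| = 179.

179 < c < 403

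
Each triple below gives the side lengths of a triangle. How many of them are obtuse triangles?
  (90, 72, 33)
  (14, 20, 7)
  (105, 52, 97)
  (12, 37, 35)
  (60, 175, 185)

(90,72,33): 33²+72² = 6273 < 8100 = 90² → obtuse
(14,20,7): 7²+14² = 245 < 400 = 20² → obtuse
(105,52,97): 52²+97² = 12113 > 11025 = 105² → acute
(12,37,35): 12²+35² = 1369 = 37² → right
(60,175,185): 60²+175² = 34225 = 185² → right
2 of the 5 are obtuse.

2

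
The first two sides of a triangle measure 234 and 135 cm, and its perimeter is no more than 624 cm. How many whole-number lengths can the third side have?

156

Triangle inequality: 99 < x < 369. Perimeter ≤ 624 gives x ≤ 624 − 234 − 135 = 255.
So 99 < x ≤ 255; integers 100 through 255: 156 values.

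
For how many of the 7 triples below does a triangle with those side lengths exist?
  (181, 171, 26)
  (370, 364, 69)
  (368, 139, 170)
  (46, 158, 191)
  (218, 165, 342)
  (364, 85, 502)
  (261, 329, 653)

(26,171,181): 26+171 > 181 → valid
(69,364,370): 69+364 > 370 → valid
(139,170,368): 139+170 ≤ 368 → not valid
(46,158,191): 46+158 > 191 → valid
(165,218,342): 165+218 > 342 → valid
(85,364,502): 85+364 ≤ 502 → not valid
(261,329,653): 261+329 ≤ 653 → not valid
4 of the 7 triples form a triangle.

4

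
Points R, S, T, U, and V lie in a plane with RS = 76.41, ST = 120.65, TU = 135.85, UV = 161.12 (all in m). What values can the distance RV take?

0 ≤ RV ≤ 494.03 m

The maximum is all hops collinear in one direction: 76.41 + 120.65 + 135.85 + 161.12 = 494.03.
The longest hop is 161.12; the others sum to 332.91. Since 161.12 ≤ 332.91, the path can fold back on itself completely, so the minimum distance is 0.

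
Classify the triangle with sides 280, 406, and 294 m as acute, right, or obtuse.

right

Compare the square of the longest side to the sum of squares of the other two: 280² + 294² = 164836 = 406².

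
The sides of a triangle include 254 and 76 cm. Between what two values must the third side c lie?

By the triangle inequality, c must be less than 254 + 76 = 330 and greater than |254 − 76| = 178.

178 < c < 330 (cm)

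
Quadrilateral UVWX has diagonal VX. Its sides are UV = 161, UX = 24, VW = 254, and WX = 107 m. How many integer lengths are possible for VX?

37

From triangle UVX: 137 < VX < 185.
From triangle WVX: 147 < VX < 361.
Intersection: 147 < VX < 185, so integers 148 through 184: 37 values.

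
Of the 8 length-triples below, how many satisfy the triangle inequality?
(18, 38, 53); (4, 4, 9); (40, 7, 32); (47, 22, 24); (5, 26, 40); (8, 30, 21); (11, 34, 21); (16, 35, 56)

(18,38,53): 18+38 > 53 → valid
(4,4,9): 4+4 ≤ 9 → not valid
(7,32,40): 7+32 ≤ 40 → not valid
(22,24,47): 22+24 ≤ 47 → not valid
(5,26,40): 5+26 ≤ 40 → not valid
(8,21,30): 8+21 ≤ 30 → not valid
(11,21,34): 11+21 ≤ 34 → not valid
(16,35,56): 16+35 ≤ 56 → not valid
1 of the 8 triples forms a triangle.

1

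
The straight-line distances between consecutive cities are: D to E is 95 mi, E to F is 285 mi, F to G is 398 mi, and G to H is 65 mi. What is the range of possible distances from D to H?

The maximum is all hops collinear in one direction: 95 + 285 + 398 + 65 = 843.
The longest hop is 398; the others sum to 445. Since 398 ≤ 445, the path can fold back on itself completely, so the minimum distance is 0.

0 ≤ DH ≤ 843 mi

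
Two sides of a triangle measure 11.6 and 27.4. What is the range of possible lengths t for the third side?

15.8 < t < 39.0

By the triangle inequality, t must be less than 11.6 + 27.4 = 39.0 and greater than |11.6 − 27.4| = 15.8.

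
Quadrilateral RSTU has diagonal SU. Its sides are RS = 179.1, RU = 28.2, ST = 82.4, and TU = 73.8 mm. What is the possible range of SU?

150.9 < SU < 156.2

From triangle RSU: |179.1 − 28.2| < SU < 179.1 + 28.2, i.e. 150.9 < SU < 207.3.
From triangle TSU: 8.6 < SU < 156.2.
Both must hold, so SU lies in the intersection.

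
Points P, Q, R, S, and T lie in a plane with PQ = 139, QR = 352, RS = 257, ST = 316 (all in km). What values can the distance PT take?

The maximum is all hops collinear in one direction: 139 + 352 + 257 + 316 = 1064.
The longest hop is 352; the others sum to 712. Since 352 ≤ 712, the path can fold back on itself completely, so the minimum distance is 0.

0 ≤ PT ≤ 1064 km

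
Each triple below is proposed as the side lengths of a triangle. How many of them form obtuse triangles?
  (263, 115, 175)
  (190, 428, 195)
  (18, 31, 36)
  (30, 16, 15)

3

(263,115,175): 115²+175² = 43850 < 69169 = 263² → obtuse
(190,428,195): 190+195 ≤ 428, not a triangle
(18,31,36): 18²+31² = 1285 < 1296 = 36² → obtuse
(30,16,15): 15²+16² = 481 < 900 = 30² → obtuse
3 of the 4 are obtuse.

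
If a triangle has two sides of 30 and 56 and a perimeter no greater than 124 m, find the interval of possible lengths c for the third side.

26 < c ≤ 38 m

Triangle inequality alone gives 26 < c < 86.
The perimeter condition gives c ≤ 124 − 30 − 56 = 38.
Intersecting the two: 26 < c ≤ 38.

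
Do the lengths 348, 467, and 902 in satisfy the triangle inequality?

No

The longest side is 902, but the other two sum to only 815.
815 < 902, so the triangle inequality fails.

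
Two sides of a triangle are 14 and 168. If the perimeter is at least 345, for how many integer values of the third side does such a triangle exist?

19

Triangle inequality: 154 < x < 182. Perimeter ≥ 345 gives x ≥ 345 − 14 − 168 = 163.
So 163 ≤ x < 182; integers 163 through 181: 19 values.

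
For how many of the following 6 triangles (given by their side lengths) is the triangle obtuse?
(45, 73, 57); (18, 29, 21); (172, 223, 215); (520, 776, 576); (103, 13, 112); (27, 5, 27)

(45,73,57): 45²+57² = 5274 < 5329 = 73² → obtuse
(18,29,21): 18²+21² = 765 < 841 = 29² → obtuse
(172,223,215): 172²+215² = 75809 > 49729 = 223² → acute
(520,776,576): 520²+576² = 602176 = 776² → right
(103,13,112): 13²+103² = 10778 < 12544 = 112² → obtuse
(27,5,27): 5²+27² = 754 > 729 = 27² → acute
3 of the 6 are obtuse.

3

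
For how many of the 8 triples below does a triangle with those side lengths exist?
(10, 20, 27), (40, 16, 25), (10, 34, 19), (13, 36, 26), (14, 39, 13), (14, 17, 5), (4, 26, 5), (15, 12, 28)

4

(10,20,27): 10+20 > 27 → valid
(16,25,40): 16+25 > 40 → valid
(10,19,34): 10+19 ≤ 34 → not valid
(13,26,36): 13+26 > 36 → valid
(13,14,39): 13+14 ≤ 39 → not valid
(5,14,17): 5+14 > 17 → valid
(4,5,26): 4+5 ≤ 26 → not valid
(12,15,28): 12+15 ≤ 28 → not valid
4 of the 8 triples form a triangle.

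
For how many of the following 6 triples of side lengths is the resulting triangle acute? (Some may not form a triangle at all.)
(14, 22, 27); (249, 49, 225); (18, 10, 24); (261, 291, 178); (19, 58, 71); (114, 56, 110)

(14,22,27): 14²+22² = 680 < 729 = 27² → obtuse
(249,49,225): 49²+225² = 53026 < 62001 = 249² → obtuse
(18,10,24): 10²+18² = 424 < 576 = 24² → obtuse
(261,291,178): 178²+261² = 99805 > 84681 = 291² → acute
(19,58,71): 19²+58² = 3725 < 5041 = 71² → obtuse
(114,56,110): 56²+110² = 15236 > 12996 = 114² → acute
2 of the 6 are acute.

2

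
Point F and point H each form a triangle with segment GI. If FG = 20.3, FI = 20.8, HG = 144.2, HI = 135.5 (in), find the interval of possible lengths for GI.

8.7 < GI < 41.1

From triangle FGI: |20.3 − 20.8| < GI < 20.3 + 20.8, i.e. 0.5 < GI < 41.1.
From triangle HGI: 8.7 < GI < 279.7.
Both must hold, so GI lies in the intersection.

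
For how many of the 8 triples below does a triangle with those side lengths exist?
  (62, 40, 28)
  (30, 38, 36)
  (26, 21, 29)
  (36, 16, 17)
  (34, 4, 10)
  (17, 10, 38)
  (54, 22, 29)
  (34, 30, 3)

3

(28,40,62): 28+40 > 62 → valid
(30,36,38): 30+36 > 38 → valid
(21,26,29): 21+26 > 29 → valid
(16,17,36): 16+17 ≤ 36 → not valid
(4,10,34): 4+10 ≤ 34 → not valid
(10,17,38): 10+17 ≤ 38 → not valid
(22,29,54): 22+29 ≤ 54 → not valid
(3,30,34): 3+30 ≤ 34 → not valid
3 of the 8 triples form a triangle.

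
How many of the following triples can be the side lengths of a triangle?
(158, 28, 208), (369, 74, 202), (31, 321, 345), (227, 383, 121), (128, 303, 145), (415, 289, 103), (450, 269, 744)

1

(28,158,208): 28+158 ≤ 208 → not valid
(74,202,369): 74+202 ≤ 369 → not valid
(31,321,345): 31+321 > 345 → valid
(121,227,383): 121+227 ≤ 383 → not valid
(128,145,303): 128+145 ≤ 303 → not valid
(103,289,415): 103+289 ≤ 415 → not valid
(269,450,744): 269+450 ≤ 744 → not valid
1 of the 7 triples forms a triangle.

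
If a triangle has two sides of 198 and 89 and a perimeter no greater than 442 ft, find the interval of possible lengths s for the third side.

Triangle inequality alone gives 109 < s < 287.
The perimeter condition gives s ≤ 442 − 198 − 89 = 155.
Intersecting the two: 109 < s ≤ 155.

109 < s ≤ 155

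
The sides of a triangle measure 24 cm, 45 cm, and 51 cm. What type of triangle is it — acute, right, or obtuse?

Compare the square of the longest side to the sum of squares of the other two: 24² + 45² = 2601 = 51².

right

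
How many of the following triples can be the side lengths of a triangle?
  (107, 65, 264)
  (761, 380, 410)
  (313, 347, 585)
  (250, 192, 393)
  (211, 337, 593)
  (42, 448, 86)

(65,107,264): 65+107 ≤ 264 → not valid
(380,410,761): 380+410 > 761 → valid
(313,347,585): 313+347 > 585 → valid
(192,250,393): 192+250 > 393 → valid
(211,337,593): 211+337 ≤ 593 → not valid
(42,86,448): 42+86 ≤ 448 → not valid
3 of the 6 triples form a triangle.

3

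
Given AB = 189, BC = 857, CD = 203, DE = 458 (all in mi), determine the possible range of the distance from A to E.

The maximum is all hops collinear in one direction: 189 + 857 + 203 + 458 = 1707.
The longest hop is 857; the others sum to 850. Folding the others back against it leaves at least 857 − 850 = 7.

7 ≤ AE ≤ 1707 mi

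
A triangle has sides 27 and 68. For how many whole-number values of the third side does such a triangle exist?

53

The third side lies in the open interval (41, 95).
Integers from 42 to 94 inclusive: 94 − 42 + 1 = 53.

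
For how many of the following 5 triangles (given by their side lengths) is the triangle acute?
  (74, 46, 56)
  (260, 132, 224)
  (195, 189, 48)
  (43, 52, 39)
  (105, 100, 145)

(74,46,56): 46²+56² = 5252 < 5476 = 74² → obtuse
(260,132,224): 132²+224² = 67600 = 260² → right
(195,189,48): 48²+189² = 38025 = 195² → right
(43,52,39): 39²+43² = 3370 > 2704 = 52² → acute
(105,100,145): 100²+105² = 21025 = 145² → right
1 of the 5 is acute.

1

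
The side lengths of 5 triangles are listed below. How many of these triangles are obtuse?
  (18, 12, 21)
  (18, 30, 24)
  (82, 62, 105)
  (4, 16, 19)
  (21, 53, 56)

(18,12,21): 12²+18² = 468 > 441 = 21² → acute
(18,30,24): 18²+24² = 900 = 30² → right
(82,62,105): 62²+82² = 10568 < 11025 = 105² → obtuse
(4,16,19): 4²+16² = 272 < 361 = 19² → obtuse
(21,53,56): 21²+53² = 3250 > 3136 = 56² → acute
2 of the 5 are obtuse.

2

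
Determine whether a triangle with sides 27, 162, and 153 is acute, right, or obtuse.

obtuse

Compare the square of the longest side to the sum of squares of the other two: 27² + 153² = 24138 < 26244 = 162².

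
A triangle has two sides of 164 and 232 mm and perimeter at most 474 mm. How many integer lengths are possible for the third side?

10

Triangle inequality: 68 < x < 396. Perimeter ≤ 474 gives x ≤ 474 − 164 − 232 = 78.
So 68 < x ≤ 78; integers 69 through 78: 10 values.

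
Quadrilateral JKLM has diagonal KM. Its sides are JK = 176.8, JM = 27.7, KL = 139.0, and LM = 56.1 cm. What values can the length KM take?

149.1 < KM < 195.1

From triangle JKM: |176.8 − 27.7| < KM < 176.8 + 27.7, i.e. 149.1 < KM < 204.5.
From triangle LKM: 82.9 < KM < 195.1.
Both must hold, so KM lies in the intersection.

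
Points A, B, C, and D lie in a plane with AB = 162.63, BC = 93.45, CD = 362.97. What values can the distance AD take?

106.89 ≤ AD ≤ 619.05

The maximum is all hops collinear in one direction: 162.63 + 93.45 + 362.97 = 619.05.
The longest hop is 362.97; the others sum to 256.08. Folding the others back against it leaves at least 362.97 − 256.08 = 106.89.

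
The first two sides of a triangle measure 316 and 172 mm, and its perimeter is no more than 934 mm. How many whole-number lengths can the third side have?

302

Triangle inequality: 144 < x < 488. Perimeter ≤ 934 gives x ≤ 934 − 316 − 172 = 446.
So 144 < x ≤ 446; integers 145 through 446: 302 values.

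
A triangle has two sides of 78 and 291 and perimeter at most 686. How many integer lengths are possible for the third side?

104

Triangle inequality: 213 < x < 369. Perimeter ≤ 686 gives x ≤ 686 − 78 − 291 = 317.
So 213 < x ≤ 317; integers 214 through 317: 104 values.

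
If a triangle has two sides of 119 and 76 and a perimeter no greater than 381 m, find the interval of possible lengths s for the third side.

Triangle inequality alone gives 43 < s < 195.
The perimeter condition gives s ≤ 381 − 119 − 76 = 186.
Intersecting the two: 43 < s ≤ 186.

43 < s ≤ 186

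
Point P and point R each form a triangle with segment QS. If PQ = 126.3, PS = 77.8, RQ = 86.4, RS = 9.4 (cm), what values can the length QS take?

77.0 < QS < 95.8

From triangle PQS: |126.3 − 77.8| < QS < 126.3 + 77.8, i.e. 48.5 < QS < 204.1.
From triangle RQS: 77.0 < QS < 95.8.
Both must hold, so QS lies in the intersection.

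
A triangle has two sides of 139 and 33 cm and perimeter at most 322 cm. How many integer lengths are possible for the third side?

Triangle inequality: 106 < x < 172. Perimeter ≤ 322 gives x ≤ 322 − 139 − 33 = 150.
So 106 < x ≤ 150; integers 107 through 150: 44 values.

44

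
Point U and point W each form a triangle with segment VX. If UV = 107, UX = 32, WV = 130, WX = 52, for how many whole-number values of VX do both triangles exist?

60

From triangle UVX: 75 < VX < 139.
From triangle WVX: 78 < VX < 182.
Intersection: 78 < VX < 139, so integers 79 through 138: 60 values.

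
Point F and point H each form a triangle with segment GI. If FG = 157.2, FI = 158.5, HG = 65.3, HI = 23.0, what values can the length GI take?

42.3 < GI < 88.3

From triangle FGI: |157.2 − 158.5| < GI < 157.2 + 158.5, i.e. 1.3 < GI < 315.7.
From triangle HGI: 42.3 < GI < 88.3.
Both must hold, so GI lies in the intersection.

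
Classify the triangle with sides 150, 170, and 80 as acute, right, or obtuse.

Compare the square of the longest side to the sum of squares of the other two: 80² + 150² = 28900 = 170².

right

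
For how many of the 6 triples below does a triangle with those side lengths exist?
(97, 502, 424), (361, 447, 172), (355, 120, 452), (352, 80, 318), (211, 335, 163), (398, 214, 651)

5

(97,424,502): 97+424 > 502 → valid
(172,361,447): 172+361 > 447 → valid
(120,355,452): 120+355 > 452 → valid
(80,318,352): 80+318 > 352 → valid
(163,211,335): 163+211 > 335 → valid
(214,398,651): 214+398 ≤ 651 → not valid
5 of the 6 triples form a triangle.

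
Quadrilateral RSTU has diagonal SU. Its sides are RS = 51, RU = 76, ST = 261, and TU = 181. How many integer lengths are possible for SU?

From triangle RSU: 25 < SU < 127.
From triangle TSU: 80 < SU < 442.
Intersection: 80 < SU < 127, so integers 81 through 126: 46 values.

46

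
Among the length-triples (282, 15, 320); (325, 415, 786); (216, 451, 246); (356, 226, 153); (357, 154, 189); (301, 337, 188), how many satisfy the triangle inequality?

3

(15,282,320): 15+282 ≤ 320 → not valid
(325,415,786): 325+415 ≤ 786 → not valid
(216,246,451): 216+246 > 451 → valid
(153,226,356): 153+226 > 356 → valid
(154,189,357): 154+189 ≤ 357 → not valid
(188,301,337): 188+301 > 337 → valid
3 of the 6 triples form a triangle.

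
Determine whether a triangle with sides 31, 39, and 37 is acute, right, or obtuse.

acute

Compare the square of the longest side to the sum of squares of the other two: 31² + 37² = 2330 > 1521 = 39².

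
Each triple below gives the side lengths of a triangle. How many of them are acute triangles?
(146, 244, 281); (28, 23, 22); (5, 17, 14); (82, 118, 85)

3

(146,244,281): 146²+244² = 80852 > 78961 = 281² → acute
(28,23,22): 22²+23² = 1013 > 784 = 28² → acute
(5,17,14): 5²+14² = 221 < 289 = 17² → obtuse
(82,118,85): 82²+85² = 13949 > 13924 = 118² → acute
3 of the 4 are acute.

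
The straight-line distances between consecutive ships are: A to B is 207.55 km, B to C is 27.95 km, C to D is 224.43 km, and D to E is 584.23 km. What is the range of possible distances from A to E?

The maximum is all hops collinear in one direction: 207.55 + 27.95 + 224.43 + 584.23 = 1044.16.
The longest hop is 584.23; the others sum to 459.93. Folding the others back against it leaves at least 584.23 − 459.93 = 124.30.

124.30 ≤ AE ≤ 1044.16 km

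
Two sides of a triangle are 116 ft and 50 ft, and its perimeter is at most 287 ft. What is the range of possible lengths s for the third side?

Triangle inequality alone gives 66 < s < 166.
The perimeter condition gives s ≤ 287 − 116 − 50 = 121.
Intersecting the two: 66 < s ≤ 121.

66 < s ≤ 121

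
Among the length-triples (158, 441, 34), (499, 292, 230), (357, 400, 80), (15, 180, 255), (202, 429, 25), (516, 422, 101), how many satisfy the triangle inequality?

3

(34,158,441): 34+158 ≤ 441 → not valid
(230,292,499): 230+292 > 499 → valid
(80,357,400): 80+357 > 400 → valid
(15,180,255): 15+180 ≤ 255 → not valid
(25,202,429): 25+202 ≤ 429 → not valid
(101,422,516): 101+422 > 516 → valid
3 of the 6 triples form a triangle.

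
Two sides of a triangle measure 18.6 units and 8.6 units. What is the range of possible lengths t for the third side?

By the triangle inequality, t must be less than 18.6 + 8.6 = 27.2 and greater than |18.6 − 8.6| = 10.0.

10.0 < t < 27.2 (units)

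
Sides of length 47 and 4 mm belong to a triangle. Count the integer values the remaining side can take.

7

The third side lies in the open interval (43, 51).
Integers from 44 to 50 inclusive: 50 − 44 + 1 = 7.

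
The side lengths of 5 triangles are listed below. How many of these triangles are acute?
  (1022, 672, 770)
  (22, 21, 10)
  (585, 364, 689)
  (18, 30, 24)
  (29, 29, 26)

(1022,672,770): 672²+770² = 1044484 = 1022² → right
(22,21,10): 10²+21² = 541 > 484 = 22² → acute
(585,364,689): 364²+585² = 474721 = 689² → right
(18,30,24): 18²+24² = 900 = 30² → right
(29,29,26): 26²+29² = 1517 > 841 = 29² → acute
2 of the 5 are acute.

2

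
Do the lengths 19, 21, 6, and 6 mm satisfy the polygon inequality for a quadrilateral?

A quadrilateral exists iff every side is shorter than the sum of the others — equivalently, the longest side is less than the sum of the rest.
Longest side 21 < 31 (sum of the remaining 3), so yes.

Yes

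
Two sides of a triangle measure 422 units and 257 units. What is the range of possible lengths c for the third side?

165 < c < 679

By the triangle inequality, c must be less than 422 + 257 = 679 and greater than |422 − 257| = 165.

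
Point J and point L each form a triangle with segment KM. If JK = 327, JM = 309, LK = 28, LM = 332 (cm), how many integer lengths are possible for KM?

55

From triangle JKM: 18 < KM < 636.
From triangle LKM: 304 < KM < 360.
Intersection: 304 < KM < 360, so integers 305 through 359: 55 values.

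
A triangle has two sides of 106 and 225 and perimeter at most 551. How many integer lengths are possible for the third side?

101

Triangle inequality: 119 < x < 331. Perimeter ≤ 551 gives x ≤ 551 − 106 − 225 = 220.
So 119 < x ≤ 220; integers 120 through 220: 101 values.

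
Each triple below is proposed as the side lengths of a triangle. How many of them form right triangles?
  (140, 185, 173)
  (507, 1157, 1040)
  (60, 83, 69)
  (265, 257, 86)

(140,185,173): 140²+173² = 49529 > 34225 = 185² → acute
(507,1157,1040): 507²+1040² = 1338649 = 1157² → right
(60,83,69): 60²+69² = 8361 > 6889 = 83² → acute
(265,257,86): 86²+257² = 73445 > 70225 = 265² → acute
1 of the 4 is right.

1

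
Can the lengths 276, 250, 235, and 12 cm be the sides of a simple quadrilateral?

Yes

A quadrilateral exists iff every side is shorter than the sum of the others — equivalently, the longest side is less than the sum of the rest.
Longest side 276 < 497 (sum of the remaining 3), so yes.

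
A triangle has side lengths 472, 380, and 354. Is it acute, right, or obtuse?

acute

Compare the square of the longest side to the sum of squares of the other two: 354² + 380² = 269716 > 222784 = 472².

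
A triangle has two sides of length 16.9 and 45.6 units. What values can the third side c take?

28.7 < c < 62.5

By the triangle inequality, c must be less than 16.9 + 45.6 = 62.5 and greater than |16.9 − 45.6| = 28.7.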